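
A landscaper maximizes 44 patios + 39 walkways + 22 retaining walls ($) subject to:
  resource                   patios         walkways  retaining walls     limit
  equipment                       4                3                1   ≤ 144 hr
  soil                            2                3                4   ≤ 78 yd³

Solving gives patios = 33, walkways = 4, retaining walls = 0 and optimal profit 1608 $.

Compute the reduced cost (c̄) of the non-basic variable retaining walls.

-3

At the optimum: equipment uses 144 of 144 (binding); soil uses 78 of 78 (binding).
Dual feasibility on the basic columns requires 4·y_equipment + 2·y_soil = 44, 3·y_equipment + 3·y_soil = 39.
Solving: y_equipment = 9, y_soil = 4.
Reduced cost of retaining walls: c₃ − yᵀa₃ = 22 − (9·1 + 4·4) = 22 − 25 = -3.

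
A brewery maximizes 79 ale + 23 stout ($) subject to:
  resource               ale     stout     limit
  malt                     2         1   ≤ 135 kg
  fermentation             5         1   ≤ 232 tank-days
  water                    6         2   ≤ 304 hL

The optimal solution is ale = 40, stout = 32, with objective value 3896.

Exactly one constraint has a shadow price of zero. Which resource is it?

malt: 112/135 (slack 23)
fermentation: 232/232 (binding)
water: 304/304 (binding)
By complementary slackness, a constraint with positive slack has shadow price 0 → malt.

malt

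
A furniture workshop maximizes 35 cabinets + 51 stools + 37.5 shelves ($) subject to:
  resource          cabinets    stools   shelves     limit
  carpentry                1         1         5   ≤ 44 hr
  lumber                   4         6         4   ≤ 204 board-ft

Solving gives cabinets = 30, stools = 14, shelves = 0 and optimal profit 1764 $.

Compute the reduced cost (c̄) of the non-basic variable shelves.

Both carpentry and lumber are binding at x*.
The binding rows give the dual system: 1·y_carpentry + 4·y_lumber = 35 and 1·y_carpentry + 6·y_lumber = 51.
This yields shadow prices y_carpentry = 3, y_lumber = 8.
Reduced cost of shelves: c₃ − yᵀa₃ = 37.5 − (3·5 + 8·4) = 37.5 − 47 = -9.5.

-9.5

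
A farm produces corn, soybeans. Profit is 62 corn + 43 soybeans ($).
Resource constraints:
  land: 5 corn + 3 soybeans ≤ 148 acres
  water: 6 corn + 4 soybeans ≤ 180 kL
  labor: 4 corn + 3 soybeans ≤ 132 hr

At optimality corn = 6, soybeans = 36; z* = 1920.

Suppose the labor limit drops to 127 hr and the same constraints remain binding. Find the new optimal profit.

At the optimum: land uses 138 of 148 (slack = 10); water uses 180 of 180 (binding); labor uses 132 of 132 (binding).
By complementary slackness, y = 0 for the non-binding constraint.
The binding rows give the dual system: 6·y_water + 4·y_labor = 62 and 4·y_water + 3·y_labor = 43.
→ y_water = 7 and y_labor = 5.
Δz = y_labor·Δb = 5 × (-5) = -25, so new z* = 1920 − 25 = 1895.

1895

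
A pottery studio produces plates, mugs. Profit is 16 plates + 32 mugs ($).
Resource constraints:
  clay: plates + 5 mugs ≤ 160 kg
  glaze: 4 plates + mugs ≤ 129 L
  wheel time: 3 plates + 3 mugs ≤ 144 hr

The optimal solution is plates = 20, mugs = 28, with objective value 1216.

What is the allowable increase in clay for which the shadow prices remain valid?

80

Binding constraints: clay, wheel time. The basis is B = [[1,5],[3,3]] with det -12.
Per unit increase in clay, x* moves by d = (-0.25, 0.25).
The basis stays optimal until plates reaches 0; allowable increase = 80 kg.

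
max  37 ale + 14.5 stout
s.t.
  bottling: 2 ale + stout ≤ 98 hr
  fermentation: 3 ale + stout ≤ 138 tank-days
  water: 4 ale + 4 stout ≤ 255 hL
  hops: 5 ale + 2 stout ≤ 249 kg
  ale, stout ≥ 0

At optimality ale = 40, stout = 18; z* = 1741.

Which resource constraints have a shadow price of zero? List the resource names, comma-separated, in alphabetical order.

bottling: 98/98 (binding)
fermentation: 138/138 (binding)
water: 232/255 (slack 23)
hops: 236/249 (slack 13)
By complementary slackness, a constraint with positive slack has shadow price 0 → hops, water.

hops, water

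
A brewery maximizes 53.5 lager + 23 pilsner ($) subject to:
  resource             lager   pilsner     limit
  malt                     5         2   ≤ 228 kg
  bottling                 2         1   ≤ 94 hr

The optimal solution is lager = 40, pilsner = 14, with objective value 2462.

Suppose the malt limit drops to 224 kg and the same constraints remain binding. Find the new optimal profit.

2432

At the optimum: malt uses 228 of 228 (binding); bottling uses 94 of 94 (binding).
The binding rows give the dual system: 5·y_malt + 2·y_bottling = 53.5 and 2·y_malt + 1·y_bottling = 23.
Solving: y_malt = 7.5, y_bottling = 8.
Δz = y_malt·Δb = 7.5 × (-4) = -30, so new z* = 2462 − 30 = 2432.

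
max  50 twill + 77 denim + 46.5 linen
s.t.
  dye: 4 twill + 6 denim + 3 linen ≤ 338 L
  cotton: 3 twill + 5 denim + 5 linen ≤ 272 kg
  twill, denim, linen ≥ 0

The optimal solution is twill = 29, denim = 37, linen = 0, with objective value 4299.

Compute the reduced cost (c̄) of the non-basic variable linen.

Both dye and cotton are binding at x*.
The binding rows give the dual system: 4·y_dye + 3·y_cotton = 50 and 6·y_dye + 5·y_cotton = 77.
Solving: y_dye = 9.5, y_cotton = 4.
Reduced cost of linen: c₃ − yᵀa₃ = 46.5 − (9.5·3 + 4·5) = 46.5 − 48.5 = -2.

-2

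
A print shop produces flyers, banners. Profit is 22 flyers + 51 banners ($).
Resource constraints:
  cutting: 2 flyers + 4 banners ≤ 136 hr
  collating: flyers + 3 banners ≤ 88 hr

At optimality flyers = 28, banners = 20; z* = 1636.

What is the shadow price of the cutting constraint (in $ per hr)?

Check each constraint at x*: cutting 136/136 (tight); collating 88/88 (tight).
Dual feasibility on the basic columns requires 2·y_cutting + 1·y_collating = 22, 4·y_cutting + 3·y_collating = 51.
Solving: y_cutting = 7.5, y_collating = 7.
Shadow price of cutting = 7.5.

7.5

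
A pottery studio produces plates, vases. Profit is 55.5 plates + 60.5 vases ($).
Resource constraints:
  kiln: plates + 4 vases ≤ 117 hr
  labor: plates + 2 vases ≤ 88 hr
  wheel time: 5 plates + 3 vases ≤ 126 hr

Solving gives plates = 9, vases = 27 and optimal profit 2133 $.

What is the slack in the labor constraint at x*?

labor used = 1·9 + 2·27 = 63; slack = 88 − 63 = 25.

25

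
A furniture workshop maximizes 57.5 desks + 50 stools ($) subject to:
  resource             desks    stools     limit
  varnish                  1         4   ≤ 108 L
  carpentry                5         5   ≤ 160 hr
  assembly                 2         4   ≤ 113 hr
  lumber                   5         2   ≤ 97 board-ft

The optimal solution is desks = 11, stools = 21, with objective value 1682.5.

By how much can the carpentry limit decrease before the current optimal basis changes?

Binding constraints: carpentry, lumber. The basis is B = [[5,5],[5,2]] with det -15.
Per unit decrease in carpentry, x* moves by d = (0.1333, -0.3333).
The basis stays optimal until stools reaches 0; allowable decrease = 63 hr.

63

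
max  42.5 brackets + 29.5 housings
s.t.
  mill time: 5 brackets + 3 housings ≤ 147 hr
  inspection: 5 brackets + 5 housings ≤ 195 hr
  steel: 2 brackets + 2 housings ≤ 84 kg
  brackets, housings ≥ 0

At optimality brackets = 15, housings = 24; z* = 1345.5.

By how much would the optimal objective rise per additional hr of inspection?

2

At the optimum: mill time uses 147 of 147 (binding); inspection uses 195 of 195 (binding); steel uses 78 of 84 (slack = 6).
Since steel is not tight, its dual is 0.
From A_Bᵀ y = c: 5·y_mill time + 5·y_inspection = 42.5; 3·y_mill time + 5·y_inspection = 29.5.
Solving: y_mill time = 6.5, y_inspection = 2.
Shadow price of inspection = 2.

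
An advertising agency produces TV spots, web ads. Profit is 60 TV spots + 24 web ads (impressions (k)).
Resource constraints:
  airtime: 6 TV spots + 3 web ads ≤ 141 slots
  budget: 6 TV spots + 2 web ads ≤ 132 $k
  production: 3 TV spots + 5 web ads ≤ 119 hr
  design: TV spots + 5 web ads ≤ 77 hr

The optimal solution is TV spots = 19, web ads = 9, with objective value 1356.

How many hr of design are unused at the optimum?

13

design used = 1·19 + 5·9 = 64; slack = 77 − 64 = 13.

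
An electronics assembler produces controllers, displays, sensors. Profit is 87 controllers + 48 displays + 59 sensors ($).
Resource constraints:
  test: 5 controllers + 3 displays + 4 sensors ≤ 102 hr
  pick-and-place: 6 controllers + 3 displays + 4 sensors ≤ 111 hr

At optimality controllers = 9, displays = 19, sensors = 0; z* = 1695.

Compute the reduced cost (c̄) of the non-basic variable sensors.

Check each constraint at x*: test 102/102 (tight); pick-and-place 111/111 (tight).
From A_Bᵀ y = c: 5·y_test + 6·y_pick-and-place = 87; 3·y_test + 3·y_pick-and-place = 48.
→ y_test = 9 and y_pick-and-place = 7.
Reduced cost of sensors: c₃ − yᵀa₃ = 59 − (9·4 + 7·4) = 59 − 64 = -5.

-5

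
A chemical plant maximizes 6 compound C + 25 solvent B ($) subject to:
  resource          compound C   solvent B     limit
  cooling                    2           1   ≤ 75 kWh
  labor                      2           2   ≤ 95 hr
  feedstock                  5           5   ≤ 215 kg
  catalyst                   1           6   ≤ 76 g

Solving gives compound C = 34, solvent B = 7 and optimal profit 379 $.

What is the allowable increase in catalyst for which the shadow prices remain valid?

Binding constraints: cooling, catalyst. The basis is B = [[2,1],[1,6]] with det 11.
Per unit increase in catalyst, x* moves by d = (-0.0909, 0.1818).
The basis stays optimal until feedstock becomes binding; allowable increase = 22 g.

22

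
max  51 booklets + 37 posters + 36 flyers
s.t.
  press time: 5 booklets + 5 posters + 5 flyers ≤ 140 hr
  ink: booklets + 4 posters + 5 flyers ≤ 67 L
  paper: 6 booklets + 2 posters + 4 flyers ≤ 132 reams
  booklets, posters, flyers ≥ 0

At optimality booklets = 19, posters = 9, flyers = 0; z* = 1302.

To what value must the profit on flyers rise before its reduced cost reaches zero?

Check each constraint at x*: press time 140/140 (tight); ink 55/67 (slack 12); paper 132/132 (tight).
By complementary slackness, y = 0 for the non-binding constraint.
Dual feasibility on the basic columns requires 5·y_press time + 6·y_paper = 51, 5·y_press time + 2·y_paper = 37.
This yields shadow prices y_press time = 6, y_paper = 3.5.
flyers enters the basis when its profit ≥ yᵀa₃ = 6·5 + 3.5·4 = 44.

44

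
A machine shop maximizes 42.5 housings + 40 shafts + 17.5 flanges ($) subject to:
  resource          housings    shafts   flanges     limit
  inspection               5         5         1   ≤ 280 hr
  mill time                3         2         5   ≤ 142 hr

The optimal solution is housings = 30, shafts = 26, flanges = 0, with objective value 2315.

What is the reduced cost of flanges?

Check each constraint at x*: inspection 280/280 (tight); mill time 142/142 (tight).
From A_Bᵀ y = c: 5·y_inspection + 3·y_mill time = 42.5; 5·y_inspection + 2·y_mill time = 40.
Solving: y_inspection = 7, y_mill time = 2.5.
Reduced cost of flanges: c₃ − yᵀa₃ = 17.5 − (7·1 + 2.5·5) = 17.5 − 19.5 = -2.

-2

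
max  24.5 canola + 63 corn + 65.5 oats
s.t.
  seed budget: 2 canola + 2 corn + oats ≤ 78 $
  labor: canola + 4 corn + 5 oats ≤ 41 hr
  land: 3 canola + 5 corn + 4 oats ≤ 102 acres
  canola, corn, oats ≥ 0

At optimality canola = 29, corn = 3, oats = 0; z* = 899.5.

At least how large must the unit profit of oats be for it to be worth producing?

At the optimum: seed budget uses 64 of 78 (slack = 14); labor uses 41 of 41 (binding); land uses 102 of 102 (binding).
Since seed budget is not tight, its dual is 0.
The binding rows give the dual system: 1·y_labor + 3·y_land = 24.5 and 4·y_labor + 5·y_land = 63.
This yields shadow prices y_labor = 9.5, y_land = 5.
oats enters the basis when its profit ≥ yᵀa₃ = 9.5·5 + 5·4 = 67.5.

67.5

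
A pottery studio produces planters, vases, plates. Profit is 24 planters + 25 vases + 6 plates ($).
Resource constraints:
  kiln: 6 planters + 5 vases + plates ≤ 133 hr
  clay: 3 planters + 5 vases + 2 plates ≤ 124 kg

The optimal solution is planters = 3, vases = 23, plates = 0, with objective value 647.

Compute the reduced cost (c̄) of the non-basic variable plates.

At the optimum: kiln uses 133 of 133 (binding); clay uses 124 of 124 (binding).
The binding rows give the dual system: 6·y_kiln + 3·y_clay = 24 and 5·y_kiln + 5·y_clay = 25.
→ y_kiln = 3 and y_clay = 2.
Reduced cost of plates: c₃ − yᵀa₃ = 6 − (3·1 + 2·2) = 6 − 7 = -1.

-1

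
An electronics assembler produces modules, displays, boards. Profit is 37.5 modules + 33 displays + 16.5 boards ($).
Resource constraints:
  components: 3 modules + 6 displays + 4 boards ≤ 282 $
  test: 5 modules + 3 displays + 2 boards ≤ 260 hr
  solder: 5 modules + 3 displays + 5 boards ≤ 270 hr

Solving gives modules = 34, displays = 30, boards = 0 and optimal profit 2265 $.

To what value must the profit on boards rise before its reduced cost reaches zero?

22

Binding: components and test. Non-binding: solder (10 unused).
By complementary slackness, y = 0 for the non-binding constraint.
The binding rows give the dual system: 3·y_components + 5·y_test = 37.5 and 6·y_components + 3·y_test = 33.
Solving: y_components = 2.5, y_test = 6.
boards enters the basis when its profit ≥ yᵀa₃ = 2.5·4 + 6·2 = 22.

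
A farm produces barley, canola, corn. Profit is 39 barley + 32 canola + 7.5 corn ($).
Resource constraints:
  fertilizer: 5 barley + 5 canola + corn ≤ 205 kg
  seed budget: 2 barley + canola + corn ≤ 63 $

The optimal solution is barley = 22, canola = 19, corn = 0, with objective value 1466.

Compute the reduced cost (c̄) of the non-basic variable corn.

-4.5

At the optimum: fertilizer uses 205 of 205 (binding); seed budget uses 63 of 63 (binding).
Dual feasibility on the basic columns requires 5·y_fertilizer + 2·y_seed budget = 39, 5·y_fertilizer + 1·y_seed budget = 32.
This yields shadow prices y_fertilizer = 5, y_seed budget = 7.
Reduced cost of corn: c₃ − yᵀa₃ = 7.5 − (5·1 + 7·1) = 7.5 − 12 = -4.5.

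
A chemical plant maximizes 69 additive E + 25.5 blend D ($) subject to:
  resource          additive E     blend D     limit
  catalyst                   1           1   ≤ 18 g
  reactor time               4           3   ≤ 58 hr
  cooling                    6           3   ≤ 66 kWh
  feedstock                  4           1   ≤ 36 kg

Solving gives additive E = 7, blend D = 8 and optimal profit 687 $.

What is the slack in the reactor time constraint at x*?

6

reactor time used = 4·7 + 3·8 = 52; slack = 58 − 52 = 6.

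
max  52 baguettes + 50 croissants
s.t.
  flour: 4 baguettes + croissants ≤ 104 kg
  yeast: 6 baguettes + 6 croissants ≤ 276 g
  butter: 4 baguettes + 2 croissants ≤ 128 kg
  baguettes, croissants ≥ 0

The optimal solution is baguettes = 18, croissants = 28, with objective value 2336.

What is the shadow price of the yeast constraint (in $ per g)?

At the optimum: flour uses 100 of 104 (slack = 4); yeast uses 276 of 276 (binding); butter uses 128 of 128 (binding).
By complementary slackness, y = 0 for the non-binding constraint.
Dual feasibility on the basic columns requires 6·y_yeast + 4·y_butter = 52, 6·y_yeast + 2·y_butter = 50.
→ y_yeast = 8 and y_butter = 1.
Shadow price of yeast = 8.

8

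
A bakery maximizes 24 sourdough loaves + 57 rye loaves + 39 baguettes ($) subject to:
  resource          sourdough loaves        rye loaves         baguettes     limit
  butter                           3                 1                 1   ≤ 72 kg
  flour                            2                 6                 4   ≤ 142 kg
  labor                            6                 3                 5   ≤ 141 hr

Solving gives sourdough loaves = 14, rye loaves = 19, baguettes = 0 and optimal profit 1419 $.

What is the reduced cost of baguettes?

Check each constraint at x*: butter 61/72 (slack 11); flour 142/142 (tight); labor 141/141 (tight).
Slack constraints have shadow price 0 (complementary slackness).
From A_Bᵀ y = c: 2·y_flour + 6·y_labor = 24; 6·y_flour + 3·y_labor = 57.
This yields shadow prices y_flour = 9, y_labor = 1.
Reduced cost of baguettes: c₃ − yᵀa₃ = 39 − (9·4 + 1·5) = 39 − 41 = -2.

-2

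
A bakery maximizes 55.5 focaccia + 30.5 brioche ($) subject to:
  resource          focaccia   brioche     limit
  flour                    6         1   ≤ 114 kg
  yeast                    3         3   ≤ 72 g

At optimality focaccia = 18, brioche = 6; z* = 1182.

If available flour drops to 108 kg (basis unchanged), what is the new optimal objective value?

1152

At the optimum: flour uses 114 of 114 (binding); yeast uses 72 of 72 (binding).
The binding rows give the dual system: 6·y_flour + 3·y_yeast = 55.5 and 1·y_flour + 3·y_yeast = 30.5.
This yields shadow prices y_flour = 5, y_yeast = 8.5.
Δz = y_flour·Δb = 5 × (-6) = -30, so new z* = 1182 − 30 = 1152.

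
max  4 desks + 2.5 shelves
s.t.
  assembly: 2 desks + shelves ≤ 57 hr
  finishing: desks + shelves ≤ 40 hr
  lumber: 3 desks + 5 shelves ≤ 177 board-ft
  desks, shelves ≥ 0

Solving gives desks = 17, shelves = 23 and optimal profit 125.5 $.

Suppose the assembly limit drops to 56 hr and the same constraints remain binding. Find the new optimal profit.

At the optimum: assembly uses 57 of 57 (binding); finishing uses 40 of 40 (binding); lumber uses 166 of 177 (slack = 11).
Slack constraints have shadow price 0 (complementary slackness).
Dual feasibility on the basic columns requires 2·y_assembly + 1·y_finishing = 4, 1·y_assembly + 1·y_finishing = 2.5.
This yields shadow prices y_assembly = 1.5, y_finishing = 1.
Δz = y_assembly·Δb = 1.5 × (-1) = -1.5, so new z* = 125.5 − 1.5 = 124.

124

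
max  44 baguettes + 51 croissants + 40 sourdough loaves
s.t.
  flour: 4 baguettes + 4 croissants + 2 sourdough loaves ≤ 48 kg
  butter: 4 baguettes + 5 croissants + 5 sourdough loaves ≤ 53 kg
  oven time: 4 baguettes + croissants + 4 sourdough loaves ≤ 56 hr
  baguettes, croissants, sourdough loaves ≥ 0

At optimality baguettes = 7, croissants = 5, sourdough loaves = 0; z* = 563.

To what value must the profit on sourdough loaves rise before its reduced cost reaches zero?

Check each constraint at x*: flour 48/48 (tight); butter 53/53 (tight); oven time 33/56 (slack 23).
Slack constraints have shadow price 0 (complementary slackness).
From A_Bᵀ y = c: 4·y_flour + 4·y_butter = 44; 4·y_flour + 5·y_butter = 51.
→ y_flour = 4 and y_butter = 7.
sourdough loaves enters the basis when its profit ≥ yᵀa₃ = 4·2 + 7·5 = 43.

43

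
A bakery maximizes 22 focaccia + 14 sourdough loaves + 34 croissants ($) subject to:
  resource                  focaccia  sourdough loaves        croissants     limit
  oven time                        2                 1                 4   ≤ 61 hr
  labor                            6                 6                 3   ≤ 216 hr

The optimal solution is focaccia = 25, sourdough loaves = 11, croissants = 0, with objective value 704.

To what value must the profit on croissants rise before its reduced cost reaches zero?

Both oven time and labor are binding at x*.
The binding rows give the dual system: 2·y_oven time + 6·y_labor = 22 and 1·y_oven time + 6·y_labor = 14.
This yields shadow prices y_oven time = 8, y_labor = 1.
croissants enters the basis when its profit ≥ yᵀa₃ = 8·4 + 1·3 = 35.

35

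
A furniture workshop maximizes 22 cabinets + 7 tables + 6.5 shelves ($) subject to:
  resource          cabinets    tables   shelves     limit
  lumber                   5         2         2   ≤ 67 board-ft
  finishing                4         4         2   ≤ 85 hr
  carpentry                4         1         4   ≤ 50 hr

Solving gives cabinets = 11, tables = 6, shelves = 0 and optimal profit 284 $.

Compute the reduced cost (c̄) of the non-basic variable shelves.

-9.5

Binding: lumber and carpentry. Non-binding: finishing (17 unused).
By complementary slackness, y = 0 for the non-binding constraint.
The binding rows give the dual system: 5·y_lumber + 4·y_carpentry = 22 and 2·y_lumber + 1·y_carpentry = 7.
Solving: y_lumber = 2, y_carpentry = 3.
Reduced cost of shelves: c₃ − yᵀa₃ = 6.5 − (2·2 + 3·4) = 6.5 − 16 = -9.5.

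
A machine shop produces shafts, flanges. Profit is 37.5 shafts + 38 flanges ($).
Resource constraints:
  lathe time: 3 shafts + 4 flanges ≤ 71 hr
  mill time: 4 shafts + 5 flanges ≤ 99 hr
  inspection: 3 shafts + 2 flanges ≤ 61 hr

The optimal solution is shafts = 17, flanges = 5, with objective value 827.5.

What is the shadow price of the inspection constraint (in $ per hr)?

6

Check each constraint at x*: lathe time 71/71 (tight); mill time 93/99 (slack 6); inspection 61/61 (tight).
By complementary slackness, y = 0 for the non-binding constraint.
Dual feasibility on the basic columns requires 3·y_lathe time + 3·y_inspection = 37.5, 4·y_lathe time + 2·y_inspection = 38.
This yields shadow prices y_lathe time = 6.5, y_inspection = 6.
Shadow price of inspection = 6.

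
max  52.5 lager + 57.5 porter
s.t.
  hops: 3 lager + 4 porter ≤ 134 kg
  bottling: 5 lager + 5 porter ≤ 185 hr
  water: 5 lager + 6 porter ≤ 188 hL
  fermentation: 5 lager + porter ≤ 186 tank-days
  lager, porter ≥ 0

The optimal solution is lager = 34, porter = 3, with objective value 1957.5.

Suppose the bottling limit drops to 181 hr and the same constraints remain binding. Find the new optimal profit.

1935.5

Check each constraint at x*: hops 114/134 (slack 20); bottling 185/185 (tight); water 188/188 (tight); fermentation 173/186 (slack 13).
Slack constraints have shadow price 0 (complementary slackness).
The binding rows give the dual system: 5·y_bottling + 5·y_water = 52.5 and 5·y_bottling + 6·y_water = 57.5.
→ y_bottling = 5.5 and y_water = 5.
Δz = y_bottling·Δb = 5.5 × (-4) = -22, so new z* = 1957.5 − 22 = 1935.5.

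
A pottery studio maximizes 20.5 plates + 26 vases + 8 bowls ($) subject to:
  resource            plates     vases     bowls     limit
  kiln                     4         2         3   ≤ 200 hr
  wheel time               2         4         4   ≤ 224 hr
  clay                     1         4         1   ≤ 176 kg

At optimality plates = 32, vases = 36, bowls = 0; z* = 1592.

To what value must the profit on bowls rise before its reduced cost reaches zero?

Check each constraint at x*: kiln 200/200 (tight); wheel time 208/224 (slack 16); clay 176/176 (tight).
By complementary slackness, y = 0 for the non-binding constraint.
The binding rows give the dual system: 4·y_kiln + 1·y_clay = 20.5 and 2·y_kiln + 4·y_clay = 26.
This yields shadow prices y_kiln = 4, y_clay = 4.5.
bowls enters the basis when its profit ≥ yᵀa₃ = 4·3 + 4.5·1 = 16.5.

16.5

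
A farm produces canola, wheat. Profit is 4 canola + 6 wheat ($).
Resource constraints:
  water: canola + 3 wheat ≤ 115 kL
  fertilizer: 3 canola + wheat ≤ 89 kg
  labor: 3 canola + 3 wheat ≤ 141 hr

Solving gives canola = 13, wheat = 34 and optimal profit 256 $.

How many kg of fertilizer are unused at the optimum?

fertilizer used = 3·13 + 1·34 = 73; slack = 89 − 73 = 16.

16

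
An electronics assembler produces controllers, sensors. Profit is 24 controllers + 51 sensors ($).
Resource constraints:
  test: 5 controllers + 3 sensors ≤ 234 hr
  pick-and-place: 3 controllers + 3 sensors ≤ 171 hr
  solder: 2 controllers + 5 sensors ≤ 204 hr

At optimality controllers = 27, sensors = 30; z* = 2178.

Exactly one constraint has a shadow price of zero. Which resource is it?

test

test: 225/234 (slack 9)
pick-and-place: 171/171 (binding)
solder: 204/204 (binding)
By complementary slackness, a constraint with positive slack has shadow price 0 → test.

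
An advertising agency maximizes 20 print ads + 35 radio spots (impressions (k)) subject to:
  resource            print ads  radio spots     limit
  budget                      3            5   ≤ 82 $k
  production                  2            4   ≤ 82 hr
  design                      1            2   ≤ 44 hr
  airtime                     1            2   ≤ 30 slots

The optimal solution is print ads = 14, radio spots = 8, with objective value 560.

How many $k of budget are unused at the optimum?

budget used = 3·14 + 5·8 = 82; slack = 82 − 82 = 0.

0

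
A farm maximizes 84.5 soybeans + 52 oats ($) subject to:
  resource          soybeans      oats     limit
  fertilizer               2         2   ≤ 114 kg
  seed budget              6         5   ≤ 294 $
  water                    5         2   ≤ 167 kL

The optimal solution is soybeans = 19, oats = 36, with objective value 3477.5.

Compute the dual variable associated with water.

Check each constraint at x*: fertilizer 110/114 (slack 4); seed budget 294/294 (tight); water 167/167 (tight).
Since fertilizer is not tight, its dual is 0.
Dual feasibility on the basic columns requires 6·y_seed budget + 5·y_water = 84.5, 5·y_seed budget + 2·y_water = 52.
This yields shadow prices y_seed budget = 7, y_water = 8.5.
Shadow price of water = 8.5.

8.5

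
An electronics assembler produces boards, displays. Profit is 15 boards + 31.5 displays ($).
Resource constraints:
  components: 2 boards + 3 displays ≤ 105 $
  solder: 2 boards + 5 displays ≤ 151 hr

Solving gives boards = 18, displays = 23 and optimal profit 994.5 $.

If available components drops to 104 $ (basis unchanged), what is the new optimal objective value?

Both components and solder are binding at x*.
Dual feasibility on the basic columns requires 2·y_components + 2·y_solder = 15, 3·y_components + 5·y_solder = 31.5.
Solving: y_components = 3, y_solder = 4.5.
Δz = y_components·Δb = 3 × (-1) = -3, so new z* = 994.5 − 3 = 991.5.

991.5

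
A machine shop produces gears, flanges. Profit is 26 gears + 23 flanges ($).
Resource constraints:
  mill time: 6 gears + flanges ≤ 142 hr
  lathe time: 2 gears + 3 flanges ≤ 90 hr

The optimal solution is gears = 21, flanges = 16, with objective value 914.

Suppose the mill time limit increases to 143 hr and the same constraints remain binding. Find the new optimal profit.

916

At the optimum: mill time uses 142 of 142 (binding); lathe time uses 90 of 90 (binding).
From A_Bᵀ y = c: 6·y_mill time + 2·y_lathe time = 26; 1·y_mill time + 3·y_lathe time = 23.
→ y_mill time = 2 and y_lathe time = 7.
Δz = y_mill time·Δb = 2 × (1) = 2, so new z* = 914 + 2 = 916.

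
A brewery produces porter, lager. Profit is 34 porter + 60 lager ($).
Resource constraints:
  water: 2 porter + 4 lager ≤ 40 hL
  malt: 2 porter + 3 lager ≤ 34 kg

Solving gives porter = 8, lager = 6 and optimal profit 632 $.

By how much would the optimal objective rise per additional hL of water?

Check each constraint at x*: water 40/40 (tight); malt 34/34 (tight).
From A_Bᵀ y = c: 2·y_water + 2·y_malt = 34; 4·y_water + 3·y_malt = 60.
This yields shadow prices y_water = 9, y_malt = 8.
Shadow price of water = 9.

9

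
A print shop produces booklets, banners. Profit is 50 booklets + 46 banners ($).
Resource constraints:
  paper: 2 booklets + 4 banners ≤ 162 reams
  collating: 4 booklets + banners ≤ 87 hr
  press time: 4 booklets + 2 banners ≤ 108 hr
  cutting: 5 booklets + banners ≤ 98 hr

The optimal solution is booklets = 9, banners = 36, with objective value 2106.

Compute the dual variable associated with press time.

At the optimum: paper uses 162 of 162 (binding); collating uses 72 of 87 (slack = 15); press time uses 108 of 108 (binding); cutting uses 81 of 98 (slack = 17).
By complementary slackness, y = 0 for the non-binding constraints.
Dual feasibility on the basic columns requires 2·y_paper + 4·y_press time = 50, 4·y_paper + 2·y_press time = 46.
Solving: y_paper = 7, y_press time = 9.
Shadow price of press time = 9.

9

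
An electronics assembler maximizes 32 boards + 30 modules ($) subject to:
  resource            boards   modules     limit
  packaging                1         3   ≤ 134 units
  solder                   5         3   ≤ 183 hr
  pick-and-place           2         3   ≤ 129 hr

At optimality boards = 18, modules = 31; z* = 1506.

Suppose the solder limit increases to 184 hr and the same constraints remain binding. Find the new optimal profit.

At the optimum: packaging uses 111 of 134 (slack = 23); solder uses 183 of 183 (binding); pick-and-place uses 129 of 129 (binding).
Slack constraints have shadow price 0 (complementary slackness).
The binding rows give the dual system: 5·y_solder + 2·y_pick-and-place = 32 and 3·y_solder + 3·y_pick-and-place = 30.
→ y_solder = 4 and y_pick-and-place = 6.
Δz = y_solder·Δb = 4 × (1) = 4, so new z* = 1506 + 4 = 1510.

1510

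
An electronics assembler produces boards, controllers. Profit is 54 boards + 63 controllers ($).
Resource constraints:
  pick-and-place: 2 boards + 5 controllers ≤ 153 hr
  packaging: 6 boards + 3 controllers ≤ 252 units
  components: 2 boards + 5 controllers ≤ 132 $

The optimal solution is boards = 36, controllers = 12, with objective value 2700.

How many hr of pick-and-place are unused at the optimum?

pick-and-place used = 2·36 + 5·12 = 132; slack = 153 − 132 = 21.

21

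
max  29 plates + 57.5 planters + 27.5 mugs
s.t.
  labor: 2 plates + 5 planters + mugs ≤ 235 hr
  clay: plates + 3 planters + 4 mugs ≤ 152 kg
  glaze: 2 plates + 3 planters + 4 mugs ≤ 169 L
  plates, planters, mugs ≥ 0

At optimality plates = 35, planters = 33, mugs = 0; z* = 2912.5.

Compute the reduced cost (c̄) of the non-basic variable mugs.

-9.5

Binding: labor and glaze. Non-binding: clay (18 unused).
Slack constraints have shadow price 0 (complementary slackness).
Dual feasibility on the basic columns requires 2·y_labor + 2·y_glaze = 29, 5·y_labor + 3·y_glaze = 57.5.
Solving: y_labor = 7, y_glaze = 7.5.
Reduced cost of mugs: c₃ − yᵀa₃ = 27.5 − (7·1 + 7.5·4) = 27.5 − 37 = -9.5.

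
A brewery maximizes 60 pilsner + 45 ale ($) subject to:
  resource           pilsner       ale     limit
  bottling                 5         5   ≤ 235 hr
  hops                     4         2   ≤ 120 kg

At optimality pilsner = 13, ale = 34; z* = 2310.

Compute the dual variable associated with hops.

Both bottling and hops are binding at x*.
From A_Bᵀ y = c: 5·y_bottling + 4·y_hops = 60; 5·y_bottling + 2·y_hops = 45.
→ y_bottling = 6 and y_hops = 7.5.
Shadow price of hops = 7.5.

7.5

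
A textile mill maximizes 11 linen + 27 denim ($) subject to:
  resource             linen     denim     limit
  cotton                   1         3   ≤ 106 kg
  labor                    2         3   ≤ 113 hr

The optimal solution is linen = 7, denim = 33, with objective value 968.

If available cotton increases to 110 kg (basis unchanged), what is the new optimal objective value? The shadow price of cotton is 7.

996

Δb = 4, so new z* = 968 + (7)·(4) = 968 + 28 = 996.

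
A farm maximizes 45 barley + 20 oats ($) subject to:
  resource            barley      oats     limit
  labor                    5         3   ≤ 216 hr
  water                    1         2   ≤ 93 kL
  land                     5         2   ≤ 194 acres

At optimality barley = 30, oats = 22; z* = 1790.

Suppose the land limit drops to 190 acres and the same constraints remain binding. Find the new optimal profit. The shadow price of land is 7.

1762

Δb = -4, so new z* = 1790 + (7)·(-4) = 1790 − 28 = 1762.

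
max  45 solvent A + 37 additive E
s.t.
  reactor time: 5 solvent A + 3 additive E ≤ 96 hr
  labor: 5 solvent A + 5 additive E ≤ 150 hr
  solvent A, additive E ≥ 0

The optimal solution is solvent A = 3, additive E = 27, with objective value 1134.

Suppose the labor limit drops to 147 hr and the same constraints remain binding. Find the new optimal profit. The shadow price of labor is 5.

1119

Δb = -3, so new z* = 1134 + (5)·(-3) = 1134 − 15 = 1119.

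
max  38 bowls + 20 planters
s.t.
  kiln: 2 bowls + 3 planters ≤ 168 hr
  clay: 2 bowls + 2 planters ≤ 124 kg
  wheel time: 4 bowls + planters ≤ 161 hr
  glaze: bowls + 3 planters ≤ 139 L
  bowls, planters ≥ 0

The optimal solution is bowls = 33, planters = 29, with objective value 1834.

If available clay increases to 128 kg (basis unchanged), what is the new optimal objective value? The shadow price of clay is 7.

1862

Δb = 4, so new z* = 1834 + (7)·(4) = 1834 + 28 = 1862.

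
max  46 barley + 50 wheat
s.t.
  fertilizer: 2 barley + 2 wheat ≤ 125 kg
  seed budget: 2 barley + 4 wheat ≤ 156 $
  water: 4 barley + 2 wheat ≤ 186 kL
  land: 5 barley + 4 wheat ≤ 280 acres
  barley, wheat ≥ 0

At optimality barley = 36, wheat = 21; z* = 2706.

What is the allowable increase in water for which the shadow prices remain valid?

Binding constraints: seed budget, water. The basis is B = [[2,4],[4,2]] with det -12.
Per unit increase in water, x* moves by d = (0.3333, -0.1667).
The basis stays optimal until land becomes binding; allowable increase = 16 kL.

16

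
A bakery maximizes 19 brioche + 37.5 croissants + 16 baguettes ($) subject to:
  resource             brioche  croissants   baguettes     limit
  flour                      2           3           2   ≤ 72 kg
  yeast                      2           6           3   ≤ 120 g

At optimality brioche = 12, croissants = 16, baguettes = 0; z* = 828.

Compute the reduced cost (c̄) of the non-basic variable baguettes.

Both flour and yeast are binding at x*.
From A_Bᵀ y = c: 2·y_flour + 2·y_yeast = 19; 3·y_flour + 6·y_yeast = 37.5.
→ y_flour = 6.5 and y_yeast = 3.
Reduced cost of baguettes: c₃ − yᵀa₃ = 16 − (6.5·2 + 3·3) = 16 − 22 = -6.

-6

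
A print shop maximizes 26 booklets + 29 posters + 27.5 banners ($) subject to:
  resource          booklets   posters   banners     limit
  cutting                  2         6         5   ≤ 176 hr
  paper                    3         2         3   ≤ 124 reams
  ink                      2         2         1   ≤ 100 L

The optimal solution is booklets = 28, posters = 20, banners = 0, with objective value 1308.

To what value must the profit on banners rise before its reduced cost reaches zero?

Check each constraint at x*: cutting 176/176 (tight); paper 124/124 (tight); ink 96/100 (slack 4).
Since ink is not tight, its dual is 0.
From A_Bᵀ y = c: 2·y_cutting + 3·y_paper = 26; 6·y_cutting + 2·y_paper = 29.
→ y_cutting = 2.5 and y_paper = 7.
banners enters the basis when its profit ≥ yᵀa₃ = 2.5·5 + 7·3 = 33.5.

33.5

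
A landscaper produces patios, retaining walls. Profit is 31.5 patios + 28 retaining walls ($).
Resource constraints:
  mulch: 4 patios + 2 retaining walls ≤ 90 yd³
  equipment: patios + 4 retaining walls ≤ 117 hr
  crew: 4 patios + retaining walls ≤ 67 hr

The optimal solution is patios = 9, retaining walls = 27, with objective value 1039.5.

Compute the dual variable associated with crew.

Binding: mulch and equipment. Non-binding: crew (4 unused).
Slack constraints have shadow price 0 (complementary slackness).
The binding rows give the dual system: 4·y_mulch + 1·y_equipment = 31.5 and 2·y_mulch + 4·y_equipment = 28.
→ y_mulch = 7 and y_equipment = 3.5.
Shadow price of crew = 0.

0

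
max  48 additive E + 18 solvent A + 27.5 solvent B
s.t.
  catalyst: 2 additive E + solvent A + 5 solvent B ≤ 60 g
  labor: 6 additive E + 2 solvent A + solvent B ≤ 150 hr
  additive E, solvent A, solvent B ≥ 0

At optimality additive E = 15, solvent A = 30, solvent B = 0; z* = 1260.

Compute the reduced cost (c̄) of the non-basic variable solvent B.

Both catalyst and labor are binding at x*.
From A_Bᵀ y = c: 2·y_catalyst + 6·y_labor = 48; 1·y_catalyst + 2·y_labor = 18.
Solving: y_catalyst = 6, y_labor = 6.
Reduced cost of solvent B: c₃ − yᵀa₃ = 27.5 − (6·5 + 6·1) = 27.5 − 36 = -8.5.

-8.5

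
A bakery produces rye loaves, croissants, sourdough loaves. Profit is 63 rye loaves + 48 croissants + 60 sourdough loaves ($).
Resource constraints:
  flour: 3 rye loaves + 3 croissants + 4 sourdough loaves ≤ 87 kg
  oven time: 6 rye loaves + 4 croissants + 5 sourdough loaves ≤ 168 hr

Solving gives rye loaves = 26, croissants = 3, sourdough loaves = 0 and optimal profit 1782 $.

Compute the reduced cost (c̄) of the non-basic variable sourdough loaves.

Check each constraint at x*: flour 87/87 (tight); oven time 168/168 (tight).
Dual feasibility on the basic columns requires 3·y_flour + 6·y_oven time = 63, 3·y_flour + 4·y_oven time = 48.
Solving: y_flour = 6, y_oven time = 7.5.
Reduced cost of sourdough loaves: c₃ − yᵀa₃ = 60 − (6·4 + 7.5·5) = 60 − 61.5 = -1.5.

-1.5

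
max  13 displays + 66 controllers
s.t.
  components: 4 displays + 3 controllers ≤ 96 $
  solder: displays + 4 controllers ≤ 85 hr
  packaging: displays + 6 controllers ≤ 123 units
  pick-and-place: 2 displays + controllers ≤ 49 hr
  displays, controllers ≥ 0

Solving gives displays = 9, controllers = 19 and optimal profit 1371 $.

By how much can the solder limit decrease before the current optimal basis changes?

3

Binding constraints: solder, packaging. The basis is B = [[1,4],[1,6]] with det 2.
Per unit decrease in solder, x* moves by d = (-3, 0.5).
The basis stays optimal until displays reaches 0; allowable decrease = 3 hr.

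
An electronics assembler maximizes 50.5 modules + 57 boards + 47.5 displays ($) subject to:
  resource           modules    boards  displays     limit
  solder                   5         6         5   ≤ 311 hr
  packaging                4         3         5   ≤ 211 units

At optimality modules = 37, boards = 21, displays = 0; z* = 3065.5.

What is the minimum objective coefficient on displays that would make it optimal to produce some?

52.5

At the optimum: solder uses 311 of 311 (binding); packaging uses 211 of 211 (binding).
Dual feasibility on the basic columns requires 5·y_solder + 4·y_packaging = 50.5, 6·y_solder + 3·y_packaging = 57.
→ y_solder = 8.5 and y_packaging = 2.
displays enters the basis when its profit ≥ yᵀa₃ = 8.5·5 + 2·5 = 52.5.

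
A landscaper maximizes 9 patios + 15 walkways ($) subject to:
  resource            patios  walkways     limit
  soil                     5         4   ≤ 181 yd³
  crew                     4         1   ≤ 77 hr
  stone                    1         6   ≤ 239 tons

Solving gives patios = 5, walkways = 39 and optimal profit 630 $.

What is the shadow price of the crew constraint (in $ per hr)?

0

Check each constraint at x*: soil 181/181 (tight); crew 59/77 (slack 18); stone 239/239 (tight).
Slack constraints have shadow price 0 (complementary slackness).
Dual feasibility on the basic columns requires 5·y_soil + 1·y_stone = 9, 4·y_soil + 6·y_stone = 15.
→ y_soil = 1.5 and y_stone = 1.5.
Shadow price of crew = 0.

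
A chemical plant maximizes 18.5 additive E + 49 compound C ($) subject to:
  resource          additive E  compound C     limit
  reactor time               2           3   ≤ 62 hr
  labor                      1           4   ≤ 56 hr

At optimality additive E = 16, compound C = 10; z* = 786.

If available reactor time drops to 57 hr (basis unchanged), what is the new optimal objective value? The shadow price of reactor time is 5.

761

Δb = -5, so new z* = 786 + (5)·(-5) = 786 − 25 = 761.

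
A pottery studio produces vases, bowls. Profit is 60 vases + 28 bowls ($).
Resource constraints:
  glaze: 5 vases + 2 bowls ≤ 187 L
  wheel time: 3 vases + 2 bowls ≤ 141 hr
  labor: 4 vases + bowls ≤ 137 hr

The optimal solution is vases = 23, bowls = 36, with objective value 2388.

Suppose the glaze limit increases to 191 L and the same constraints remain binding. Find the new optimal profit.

2424

Check each constraint at x*: glaze 187/187 (tight); wheel time 141/141 (tight); labor 128/137 (slack 9).
Slack constraints have shadow price 0 (complementary slackness).
The binding rows give the dual system: 5·y_glaze + 3·y_wheel time = 60 and 2·y_glaze + 2·y_wheel time = 28.
This yields shadow prices y_glaze = 9, y_wheel time = 5.
Δz = y_glaze·Δb = 9 × (4) = 36, so new z* = 2388 + 36 = 2424.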